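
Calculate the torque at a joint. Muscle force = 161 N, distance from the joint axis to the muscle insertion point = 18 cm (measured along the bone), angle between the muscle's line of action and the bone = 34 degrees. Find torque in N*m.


Torque = F * d * sin(theta)   (moment arm = d*sin(theta))
d = 18 cm = 0.18 m
Torque = 161 * 0.18 * sin(34)
Torque = 16.21 N*m


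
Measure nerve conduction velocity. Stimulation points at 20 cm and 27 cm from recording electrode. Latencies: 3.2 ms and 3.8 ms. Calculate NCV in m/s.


Distance = (27 - 20) / 100 = 0.07 m
dt = (3.8 - 3.2) / 1000 = 6.0000e-04 s
NCV = dist / dt = 116.7 m/s


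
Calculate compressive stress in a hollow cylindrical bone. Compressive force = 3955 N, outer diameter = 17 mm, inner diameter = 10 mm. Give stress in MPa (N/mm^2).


A = pi*(r_o^2 - r_i^2)
r_o = 8.5 mm, r_i = 5 mm
A = 148.44 mm^2
sigma = F/A = 3955 / 148.44
sigma = 26.64 MPa


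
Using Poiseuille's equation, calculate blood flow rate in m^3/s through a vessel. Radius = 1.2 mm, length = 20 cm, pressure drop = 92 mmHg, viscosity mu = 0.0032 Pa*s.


Q = pi*r^4*dP / (8*mu*L)
r = 0.0012 m, L = 0.2 m
dP = 92 mmHg = 12265.624 Pa
Q = 1.5606e-05 m^3/s


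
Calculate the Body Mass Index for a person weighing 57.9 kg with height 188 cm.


BMI = weight / height^2
height = 188 cm = 1.88 m
BMI = 57.9 / 1.88^2
BMI = 16.38 kg/m^2


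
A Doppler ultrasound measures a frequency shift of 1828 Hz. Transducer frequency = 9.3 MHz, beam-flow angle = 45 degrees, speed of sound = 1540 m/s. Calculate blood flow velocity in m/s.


v = fd * c / (2 * f0 * cos(theta))
v = 1828 * 1540 / (2 * 9.3000e+06 * cos(45))
v = 0.214 m/s


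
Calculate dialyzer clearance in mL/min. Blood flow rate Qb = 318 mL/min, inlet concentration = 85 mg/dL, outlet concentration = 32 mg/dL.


K = Qb * (Cb_in - Cb_out) / Cb_in
K = 318 * (85 - 32) / 85
K = 198.3 mL/min


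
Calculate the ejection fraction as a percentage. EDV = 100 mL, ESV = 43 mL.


SV = EDV - ESV = 100 - 43 = 57 mL
EF = SV/EDV * 100 = 57/100 * 100
EF = 57%


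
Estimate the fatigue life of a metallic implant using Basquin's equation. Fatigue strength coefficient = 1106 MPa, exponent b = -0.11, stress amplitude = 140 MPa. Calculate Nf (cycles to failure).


sigma_a = sigma_f' * (2Nf)^b
2Nf = (sigma_a/sigma_f')^(1/b)
2Nf = (140/1106)^(1/-0.11)
2Nf = 1.4462597e+08
Nf = 7.2313e+07


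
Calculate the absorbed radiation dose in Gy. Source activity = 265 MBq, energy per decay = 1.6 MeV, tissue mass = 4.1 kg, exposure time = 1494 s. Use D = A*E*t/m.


A = 265 MBq = 2.6500e+08 Bq
E = 1.6 MeV = 2.5632e-13 J
D = A*E*t/m = 2.6500e+08*2.5632e-13*1494/4.1
D = 0.02475 Gy


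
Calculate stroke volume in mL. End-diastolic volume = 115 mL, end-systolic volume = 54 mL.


SV = EDV - ESV
SV = 115 - 54
SV = 61 mL


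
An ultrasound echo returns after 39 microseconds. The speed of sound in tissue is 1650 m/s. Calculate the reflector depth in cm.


depth = c * t / 2
t = 39 us = 3.9000e-05 s
depth = 1650 * 3.9000e-05 / 2
depth = 0.032175 m = 3.2175 cm


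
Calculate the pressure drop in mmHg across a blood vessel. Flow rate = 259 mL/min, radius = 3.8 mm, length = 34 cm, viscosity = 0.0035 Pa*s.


dP = 8*mu*L*Q / (pi*r^4)
Q = 259 mL/min = 4.31667e-06 m^3/s
dP = 62.7338 Pa = 62.7338 / 133.322 mmHg = 0.4705 mmHg


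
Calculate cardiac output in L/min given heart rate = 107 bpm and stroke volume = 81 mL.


CO = HR * SV
CO = 107 * 81 / 1000
CO = 8.667 L/min


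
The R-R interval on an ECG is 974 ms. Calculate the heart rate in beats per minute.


HR = 60 / RR_interval(s)
RR = 974 ms = 0.974 s
HR = 60 / 0.974 = 61.6 bpm


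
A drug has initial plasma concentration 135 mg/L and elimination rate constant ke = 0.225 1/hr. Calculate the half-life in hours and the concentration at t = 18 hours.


t_half = ln(2) / ke = 0.693147 / 0.225 = 3.081 hr
C(t) = C0 * exp(-ke*t) = 135 * exp(-0.225*18)
C(18) = 2.352 mg/L


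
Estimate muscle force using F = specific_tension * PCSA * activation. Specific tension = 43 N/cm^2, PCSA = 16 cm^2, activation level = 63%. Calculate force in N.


F = sigma * PCSA * activation
F = 43 * 16 * 0.63
F = 433.4 N


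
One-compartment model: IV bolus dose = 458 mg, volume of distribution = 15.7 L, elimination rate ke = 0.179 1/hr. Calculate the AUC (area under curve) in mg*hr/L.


C0 = Dose/Vd = 458/15.7 = 29.172 mg/L
AUC = C0/ke = 29.172/0.179
AUC = 163 mg*hr/L


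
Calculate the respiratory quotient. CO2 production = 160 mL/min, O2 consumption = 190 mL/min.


RQ = VCO2 / VO2
RQ = 160 / 190
RQ = 0.8421


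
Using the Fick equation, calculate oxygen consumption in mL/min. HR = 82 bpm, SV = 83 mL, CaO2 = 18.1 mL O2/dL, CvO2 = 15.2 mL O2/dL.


CO = HR*SV = 82*83/1000 = 6.806 L/min
a-v O2 diff = 18.1 - 15.2 = 2.9 mL/dL
VO2 = CO * (CaO2-CvO2) * 10 dL/L
VO2 = 6.806 * 2.9 * 10
VO2 = 197.4 mL/min


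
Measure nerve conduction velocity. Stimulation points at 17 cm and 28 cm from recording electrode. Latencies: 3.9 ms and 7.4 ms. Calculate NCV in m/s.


Distance = (28 - 17) / 100 = 0.11 m
dt = (7.4 - 3.9) / 1000 = 0.0035 s
NCV = dist / dt = 31.43 m/s


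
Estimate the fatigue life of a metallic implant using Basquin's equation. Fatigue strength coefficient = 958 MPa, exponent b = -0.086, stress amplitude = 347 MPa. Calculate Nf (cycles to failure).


sigma_a = sigma_f' * (2Nf)^b
2Nf = (sigma_a/sigma_f')^(1/b)
2Nf = (347/958)^(1/-0.086)
2Nf = 134377.32
Nf = 6.719e+04


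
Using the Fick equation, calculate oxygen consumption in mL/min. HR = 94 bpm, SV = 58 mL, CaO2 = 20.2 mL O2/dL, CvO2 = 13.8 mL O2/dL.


CO = HR*SV = 94*58/1000 = 5.452 L/min
a-v O2 diff = 20.2 - 13.8 = 6.4 mL/dL
VO2 = CO * (CaO2-CvO2) * 10 dL/L
VO2 = 5.452 * 6.4 * 10
VO2 = 348.9 mL/min


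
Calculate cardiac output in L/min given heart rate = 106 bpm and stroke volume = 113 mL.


CO = HR * SV
CO = 106 * 113 / 1000
CO = 11.98 L/min


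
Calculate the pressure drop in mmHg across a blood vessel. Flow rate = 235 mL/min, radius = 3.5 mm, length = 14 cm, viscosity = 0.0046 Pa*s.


dP = 8*mu*L*Q / (pi*r^4)
Q = 235 mL/min = 3.91667e-06 m^3/s
dP = 42.8027 Pa = 42.8027 / 133.322 mmHg = 0.321 mmHg


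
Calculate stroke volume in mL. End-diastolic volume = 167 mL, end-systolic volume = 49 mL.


SV = EDV - ESV
SV = 167 - 49
SV = 118 mL


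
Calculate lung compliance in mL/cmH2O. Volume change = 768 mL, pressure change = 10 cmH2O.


C = dV / dP
C = 768 / 10
C = 76.8 mL/cmH2O


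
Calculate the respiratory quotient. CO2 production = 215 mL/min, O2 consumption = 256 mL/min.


RQ = VCO2 / VO2
RQ = 215 / 256
RQ = 0.8398


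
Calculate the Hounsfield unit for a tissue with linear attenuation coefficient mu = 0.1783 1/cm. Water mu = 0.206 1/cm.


HU = ((mu_tissue - mu_water) / mu_water) * 1000
HU = ((0.1783 - 0.206) / 0.206) * 1000
HU = -134.5


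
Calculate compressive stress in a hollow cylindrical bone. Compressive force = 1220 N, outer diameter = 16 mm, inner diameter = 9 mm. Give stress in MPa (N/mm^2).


A = pi*(r_o^2 - r_i^2)
r_o = 8 mm, r_i = 4.5 mm
A = 137.445 mm^2
sigma = F/A = 1220 / 137.445
sigma = 8.876 MPa


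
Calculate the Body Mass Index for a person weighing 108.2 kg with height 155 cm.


BMI = weight / height^2
height = 155 cm = 1.55 m
BMI = 108.2 / 1.55^2
BMI = 45.04 kg/m^2


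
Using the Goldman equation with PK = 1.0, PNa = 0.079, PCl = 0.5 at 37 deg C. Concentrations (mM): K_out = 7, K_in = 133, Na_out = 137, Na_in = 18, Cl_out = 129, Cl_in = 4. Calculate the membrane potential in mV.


Vm = (RT/F)*ln((PK*Ko + PNa*Nao + PCl*Cli)/(PK*Ki + PNa*Nai + PCl*Clo))
Numer = 19.823, Denom = 198.922
Vm = -61.63 mV


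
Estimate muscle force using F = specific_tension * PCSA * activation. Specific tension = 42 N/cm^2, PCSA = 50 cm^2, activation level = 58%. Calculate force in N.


F = sigma * PCSA * activation
F = 42 * 50 * 0.58
F = 1218 N


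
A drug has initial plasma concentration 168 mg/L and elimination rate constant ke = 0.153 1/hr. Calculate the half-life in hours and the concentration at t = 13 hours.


t_half = ln(2) / ke = 0.693147 / 0.153 = 4.53 hr
C(t) = C0 * exp(-ke*t) = 168 * exp(-0.153*13)
C(13) = 22.99 mg/L


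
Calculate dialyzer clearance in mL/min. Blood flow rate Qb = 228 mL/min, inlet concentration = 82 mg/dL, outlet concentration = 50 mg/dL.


K = Qb * (Cb_in - Cb_out) / Cb_in
K = 228 * (82 - 50) / 82
K = 88.98 mL/min


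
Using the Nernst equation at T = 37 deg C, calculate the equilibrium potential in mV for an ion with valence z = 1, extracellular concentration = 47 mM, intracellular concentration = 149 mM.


E = (RT/(zF)) * ln(C_out/C_in)
T = 37 + 273.15 = 310.15 K
E = (8.314 * 310.15 / (1 * 96485)) * ln(47/149)
E = -30.84 mV


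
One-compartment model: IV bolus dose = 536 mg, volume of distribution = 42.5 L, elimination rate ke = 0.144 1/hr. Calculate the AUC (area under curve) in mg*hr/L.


C0 = Dose/Vd = 536/42.5 = 12.6118 mg/L
AUC = C0/ke = 12.6118/0.144
AUC = 87.58 mg*hr/L


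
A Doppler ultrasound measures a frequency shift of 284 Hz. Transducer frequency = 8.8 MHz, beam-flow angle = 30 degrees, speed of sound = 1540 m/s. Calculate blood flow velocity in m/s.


v = fd * c / (2 * f0 * cos(theta))
v = 284 * 1540 / (2 * 8.8000e+06 * cos(30))
v = 0.02869 m/s


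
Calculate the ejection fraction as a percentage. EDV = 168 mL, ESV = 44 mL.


SV = EDV - ESV = 168 - 44 = 124 mL
EF = SV/EDV * 100 = 124/168 * 100
EF = 73.81%


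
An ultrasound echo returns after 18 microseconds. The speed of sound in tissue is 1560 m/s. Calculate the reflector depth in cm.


depth = c * t / 2
t = 18 us = 1.8000e-05 s
depth = 1560 * 1.8000e-05 / 2
depth = 0.01404 m = 1.404 cm


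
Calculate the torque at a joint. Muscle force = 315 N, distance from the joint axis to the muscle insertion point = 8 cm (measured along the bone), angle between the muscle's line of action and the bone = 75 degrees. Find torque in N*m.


Torque = F * d * sin(theta)   (moment arm = d*sin(theta))
d = 8 cm = 0.08 m
Torque = 315 * 0.08 * sin(75)
Torque = 24.34 N*m


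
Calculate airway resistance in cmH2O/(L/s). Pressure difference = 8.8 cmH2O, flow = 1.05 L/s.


R = dP / flow
R = 8.8 / 1.05
R = 8.381 cmH2O/(L/s)


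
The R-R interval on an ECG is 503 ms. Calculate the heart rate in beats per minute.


HR = 60 / RR_interval(s)
RR = 503 ms = 0.503 s
HR = 60 / 0.503 = 119.3 bpm


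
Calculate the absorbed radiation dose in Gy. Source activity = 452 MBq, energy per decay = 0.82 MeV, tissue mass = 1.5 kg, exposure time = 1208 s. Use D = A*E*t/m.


A = 452 MBq = 4.5200e+08 Bq
E = 0.82 MeV = 1.31364e-13 J
D = A*E*t/m = 4.5200e+08*1.31364e-13*1208/1.5
D = 0.04782 Gy


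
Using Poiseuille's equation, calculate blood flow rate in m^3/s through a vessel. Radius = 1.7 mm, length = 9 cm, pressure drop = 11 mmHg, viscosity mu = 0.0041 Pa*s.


Q = pi*r^4*dP / (8*mu*L)
r = 0.0017 m, L = 0.09 m
dP = 11 mmHg = 1466.542 Pa
Q = 1.3035e-05 m^3/s


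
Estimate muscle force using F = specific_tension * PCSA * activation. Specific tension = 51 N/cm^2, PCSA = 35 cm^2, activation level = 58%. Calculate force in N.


F = sigma * PCSA * activation
F = 51 * 35 * 0.58
F = 1035 N


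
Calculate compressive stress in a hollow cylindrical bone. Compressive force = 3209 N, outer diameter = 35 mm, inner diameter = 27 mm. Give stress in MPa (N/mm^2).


A = pi*(r_o^2 - r_i^2)
r_o = 17.5 mm, r_i = 13.5 mm
A = 389.557 mm^2
sigma = F/A = 3209 / 389.557
sigma = 8.238 MPa


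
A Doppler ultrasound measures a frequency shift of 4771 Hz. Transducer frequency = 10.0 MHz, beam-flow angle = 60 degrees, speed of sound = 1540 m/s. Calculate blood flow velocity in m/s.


v = fd * c / (2 * f0 * cos(theta))
v = 4771 * 1540 / (2 * 1.0000e+07 * cos(60))
v = 0.7347 m/s


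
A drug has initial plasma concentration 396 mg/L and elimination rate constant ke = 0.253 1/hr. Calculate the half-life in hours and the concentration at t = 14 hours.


t_half = ln(2) / ke = 0.693147 / 0.253 = 2.74 hr
C(t) = C0 * exp(-ke*t) = 396 * exp(-0.253*14)
C(14) = 11.47 mg/L


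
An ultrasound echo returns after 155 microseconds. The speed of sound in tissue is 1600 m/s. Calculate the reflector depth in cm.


depth = c * t / 2
t = 155 us = 1.5500e-04 s
depth = 1600 * 1.5500e-04 / 2
depth = 0.124 m = 12.4 cm


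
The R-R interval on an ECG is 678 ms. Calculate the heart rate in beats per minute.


HR = 60 / RR_interval(s)
RR = 678 ms = 0.678 s
HR = 60 / 0.678 = 88.5 bpm


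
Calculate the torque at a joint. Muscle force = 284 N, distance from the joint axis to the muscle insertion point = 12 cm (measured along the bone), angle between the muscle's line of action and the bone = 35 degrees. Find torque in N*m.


Torque = F * d * sin(theta)   (moment arm = d*sin(theta))
d = 12 cm = 0.12 m
Torque = 284 * 0.12 * sin(35)
Torque = 19.55 N*m


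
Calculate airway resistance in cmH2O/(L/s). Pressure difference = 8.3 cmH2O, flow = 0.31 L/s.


R = dP / flow
R = 8.3 / 0.31
R = 26.77 cmH2O/(L/s)


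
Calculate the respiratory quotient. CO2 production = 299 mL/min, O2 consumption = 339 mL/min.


RQ = VCO2 / VO2
RQ = 299 / 339
RQ = 0.882


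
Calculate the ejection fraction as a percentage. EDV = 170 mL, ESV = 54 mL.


SV = EDV - ESV = 170 - 54 = 116 mL
EF = SV/EDV * 100 = 116/170 * 100
EF = 68.24%


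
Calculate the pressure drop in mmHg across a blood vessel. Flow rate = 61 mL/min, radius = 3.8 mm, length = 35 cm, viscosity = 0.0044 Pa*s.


dP = 8*mu*L*Q / (pi*r^4)
Q = 61 mL/min = 1.01667e-06 m^3/s
dP = 19.1208 Pa = 19.1208 / 133.322 mmHg = 0.1434 mmHg


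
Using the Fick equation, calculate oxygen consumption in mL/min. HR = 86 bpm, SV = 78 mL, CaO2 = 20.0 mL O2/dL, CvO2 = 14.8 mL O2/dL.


CO = HR*SV = 86*78/1000 = 6.708 L/min
a-v O2 diff = 20.0 - 14.8 = 5.2 mL/dL
VO2 = CO * (CaO2-CvO2) * 10 dL/L
VO2 = 6.708 * 5.2 * 10
VO2 = 348.8 mL/min


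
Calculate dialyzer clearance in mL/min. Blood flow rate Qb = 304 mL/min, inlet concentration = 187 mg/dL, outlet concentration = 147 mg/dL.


K = Qb * (Cb_in - Cb_out) / Cb_in
K = 304 * (187 - 147) / 187
K = 65.03 mL/min


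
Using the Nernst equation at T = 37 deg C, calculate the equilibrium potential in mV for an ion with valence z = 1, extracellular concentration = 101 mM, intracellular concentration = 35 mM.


E = (RT/(zF)) * ln(C_out/C_in)
T = 37 + 273.15 = 310.15 K
E = (8.314 * 310.15 / (1 * 96485)) * ln(101/35)
E = 28.32 mV


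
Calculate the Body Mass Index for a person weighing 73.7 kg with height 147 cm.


BMI = weight / height^2
height = 147 cm = 1.47 m
BMI = 73.7 / 1.47^2
BMI = 34.11 kg/m^2


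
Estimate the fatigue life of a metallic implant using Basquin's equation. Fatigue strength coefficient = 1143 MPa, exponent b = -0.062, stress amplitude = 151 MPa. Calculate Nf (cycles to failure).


sigma_a = sigma_f' * (2Nf)^b
2Nf = (sigma_a/sigma_f')^(1/b)
2Nf = (151/1143)^(1/-0.062)
2Nf = 1.5084705e+14
Nf = 7.5424e+13


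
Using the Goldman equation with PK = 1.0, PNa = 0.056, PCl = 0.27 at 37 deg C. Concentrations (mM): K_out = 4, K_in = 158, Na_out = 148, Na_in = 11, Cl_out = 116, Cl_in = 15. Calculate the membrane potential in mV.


Vm = (RT/F)*ln((PK*Ko + PNa*Nao + PCl*Cli)/(PK*Ki + PNa*Nai + PCl*Clo))
Numer = 16.338, Denom = 189.936
Vm = -65.56 mV


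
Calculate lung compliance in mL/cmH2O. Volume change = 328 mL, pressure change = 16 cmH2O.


C = dV / dP
C = 328 / 16
C = 20.5 mL/cmH2O


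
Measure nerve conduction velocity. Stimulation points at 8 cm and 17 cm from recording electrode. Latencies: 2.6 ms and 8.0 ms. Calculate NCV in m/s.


Distance = (17 - 8) / 100 = 0.09 m
dt = (8.0 - 2.6) / 1000 = 0.0054 s
NCV = dist / dt = 16.67 m/s


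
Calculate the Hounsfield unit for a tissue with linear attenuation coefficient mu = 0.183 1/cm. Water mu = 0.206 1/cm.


HU = ((mu_tissue - mu_water) / mu_water) * 1000
HU = ((0.183 - 0.206) / 0.206) * 1000
HU = -111.7


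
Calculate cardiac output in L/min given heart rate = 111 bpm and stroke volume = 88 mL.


CO = HR * SV
CO = 111 * 88 / 1000
CO = 9.768 L/min


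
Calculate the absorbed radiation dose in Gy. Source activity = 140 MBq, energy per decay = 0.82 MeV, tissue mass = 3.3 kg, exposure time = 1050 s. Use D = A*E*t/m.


A = 140 MBq = 1.4000e+08 Bq
E = 0.82 MeV = 1.31364e-13 J
D = A*E*t/m = 1.4000e+08*1.31364e-13*1050/3.3
D = 0.005852 Gy


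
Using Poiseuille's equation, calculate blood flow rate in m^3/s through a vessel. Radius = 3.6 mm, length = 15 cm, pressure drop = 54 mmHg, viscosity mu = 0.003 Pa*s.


Q = pi*r^4*dP / (8*mu*L)
r = 0.0036 m, L = 0.15 m
dP = 54 mmHg = 7199.388 Pa
Q = 0.001055 m^3/s


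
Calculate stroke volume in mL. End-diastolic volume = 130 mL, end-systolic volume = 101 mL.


SV = EDV - ESV
SV = 130 - 101
SV = 29 mL


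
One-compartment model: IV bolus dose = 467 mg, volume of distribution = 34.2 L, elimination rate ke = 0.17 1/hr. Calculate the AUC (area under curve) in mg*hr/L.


C0 = Dose/Vd = 467/34.2 = 13.655 mg/L
AUC = C0/ke = 13.655/0.17
AUC = 80.32 mg*hr/L


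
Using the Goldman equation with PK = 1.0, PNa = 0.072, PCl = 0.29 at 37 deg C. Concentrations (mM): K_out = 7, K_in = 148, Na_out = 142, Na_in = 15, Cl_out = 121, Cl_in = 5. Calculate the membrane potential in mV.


Vm = (RT/F)*ln((PK*Ko + PNa*Nao + PCl*Cli)/(PK*Ki + PNa*Nai + PCl*Clo))
Numer = 18.674, Denom = 184.17
Vm = -61.17 mV


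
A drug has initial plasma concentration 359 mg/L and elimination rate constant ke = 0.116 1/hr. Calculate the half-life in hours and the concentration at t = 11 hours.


t_half = ln(2) / ke = 0.693147 / 0.116 = 5.975 hr
C(t) = C0 * exp(-ke*t) = 359 * exp(-0.116*11)
C(11) = 100.2 mg/L


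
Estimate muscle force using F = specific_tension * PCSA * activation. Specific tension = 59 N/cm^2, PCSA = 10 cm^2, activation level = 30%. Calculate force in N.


F = sigma * PCSA * activation
F = 59 * 10 * 0.3
F = 177 N


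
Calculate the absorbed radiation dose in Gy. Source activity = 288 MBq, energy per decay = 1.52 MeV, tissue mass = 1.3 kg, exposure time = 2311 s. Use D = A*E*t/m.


A = 288 MBq = 2.8800e+08 Bq
E = 1.52 MeV = 2.43504e-13 J
D = A*E*t/m = 2.8800e+08*2.43504e-13*2311/1.3
D = 0.1247 Gy


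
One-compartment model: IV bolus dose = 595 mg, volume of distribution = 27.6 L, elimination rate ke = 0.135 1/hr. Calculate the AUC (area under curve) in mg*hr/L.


C0 = Dose/Vd = 595/27.6 = 21.558 mg/L
AUC = C0/ke = 21.558/0.135
AUC = 159.7 mg*hr/L


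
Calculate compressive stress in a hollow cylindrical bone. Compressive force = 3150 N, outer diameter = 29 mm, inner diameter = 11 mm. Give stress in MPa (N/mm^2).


A = pi*(r_o^2 - r_i^2)
r_o = 14.5 mm, r_i = 5.5 mm
A = 565.487 mm^2
sigma = F/A = 3150 / 565.487
sigma = 5.57 MPa


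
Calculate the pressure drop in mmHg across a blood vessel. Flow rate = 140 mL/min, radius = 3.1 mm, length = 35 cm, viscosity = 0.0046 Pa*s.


dP = 8*mu*L*Q / (pi*r^4)
Q = 140 mL/min = 2.33333e-06 m^3/s
dP = 103.585 Pa = 103.585 / 133.322 mmHg = 0.777 mmHg


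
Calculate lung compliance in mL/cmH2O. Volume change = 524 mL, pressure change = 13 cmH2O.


C = dV / dP
C = 524 / 13
C = 40.31 mL/cmH2O


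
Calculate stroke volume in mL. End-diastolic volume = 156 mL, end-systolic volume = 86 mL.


SV = EDV - ESV
SV = 156 - 86
SV = 70 mL


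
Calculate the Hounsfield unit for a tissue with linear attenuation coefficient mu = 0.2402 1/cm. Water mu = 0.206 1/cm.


HU = ((mu_tissue - mu_water) / mu_water) * 1000
HU = ((0.2402 - 0.206) / 0.206) * 1000
HU = 166


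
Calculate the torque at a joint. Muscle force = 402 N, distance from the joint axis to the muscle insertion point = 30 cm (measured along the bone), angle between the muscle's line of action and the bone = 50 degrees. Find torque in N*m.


Torque = F * d * sin(theta)   (moment arm = d*sin(theta))
d = 30 cm = 0.3 m
Torque = 402 * 0.3 * sin(50)
Torque = 92.38 N*m


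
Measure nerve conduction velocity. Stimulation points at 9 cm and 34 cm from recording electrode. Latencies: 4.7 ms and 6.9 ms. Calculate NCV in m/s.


Distance = (34 - 9) / 100 = 0.25 m
dt = (6.9 - 4.7) / 1000 = 0.0022 s
NCV = dist / dt = 113.6 m/s


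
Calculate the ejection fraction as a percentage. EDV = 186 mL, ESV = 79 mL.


SV = EDV - ESV = 186 - 79 = 107 mL
EF = SV/EDV * 100 = 107/186 * 100
EF = 57.53%


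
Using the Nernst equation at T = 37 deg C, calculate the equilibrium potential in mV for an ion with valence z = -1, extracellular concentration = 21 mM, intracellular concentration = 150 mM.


E = (RT/(zF)) * ln(C_out/C_in)
T = 37 + 273.15 = 310.15 K
E = (8.314 * 310.15 / (-1 * 96485)) * ln(21/150)
E = 52.54 mV


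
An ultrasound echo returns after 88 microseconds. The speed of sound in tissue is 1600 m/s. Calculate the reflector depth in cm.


depth = c * t / 2
t = 88 us = 8.8000e-05 s
depth = 1600 * 8.8000e-05 / 2
depth = 0.0704 m = 7.04 cm


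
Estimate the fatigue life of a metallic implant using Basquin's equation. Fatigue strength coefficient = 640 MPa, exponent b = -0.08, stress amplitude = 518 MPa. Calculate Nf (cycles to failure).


sigma_a = sigma_f' * (2Nf)^b
2Nf = (sigma_a/sigma_f')^(1/b)
2Nf = (518/640)^(1/-0.08)
2Nf = 14.064609
Nf = 7.032


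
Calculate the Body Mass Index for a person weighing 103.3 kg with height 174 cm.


BMI = weight / height^2
height = 174 cm = 1.74 m
BMI = 103.3 / 1.74^2
BMI = 34.12 kg/m^2


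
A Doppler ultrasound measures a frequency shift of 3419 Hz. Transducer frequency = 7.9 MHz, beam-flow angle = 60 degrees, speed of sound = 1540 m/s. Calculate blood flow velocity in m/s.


v = fd * c / (2 * f0 * cos(theta))
v = 3419 * 1540 / (2 * 7.9000e+06 * cos(60))
v = 0.6665 m/s


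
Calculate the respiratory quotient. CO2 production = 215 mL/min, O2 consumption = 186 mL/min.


RQ = VCO2 / VO2
RQ = 215 / 186
RQ = 1.156


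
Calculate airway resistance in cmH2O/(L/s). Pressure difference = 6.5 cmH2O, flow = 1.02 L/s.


R = dP / flow
R = 6.5 / 1.02
R = 6.373 cmH2O/(L/s)


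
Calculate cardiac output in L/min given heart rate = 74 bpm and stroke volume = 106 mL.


CO = HR * SV
CO = 74 * 106 / 1000
CO = 7.844 L/min


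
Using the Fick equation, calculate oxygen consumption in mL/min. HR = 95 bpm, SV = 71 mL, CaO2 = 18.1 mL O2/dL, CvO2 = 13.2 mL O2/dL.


CO = HR*SV = 95*71/1000 = 6.745 L/min
a-v O2 diff = 18.1 - 13.2 = 4.9 mL/dL
VO2 = CO * (CaO2-CvO2) * 10 dL/L
VO2 = 6.745 * 4.9 * 10
VO2 = 330.5 mL/min


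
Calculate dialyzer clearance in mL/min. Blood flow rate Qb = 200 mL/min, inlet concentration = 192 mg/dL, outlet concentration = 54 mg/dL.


K = Qb * (Cb_in - Cb_out) / Cb_in
K = 200 * (192 - 54) / 192
K = 143.8 mL/min


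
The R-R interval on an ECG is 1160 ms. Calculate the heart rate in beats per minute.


HR = 60 / RR_interval(s)
RR = 1160 ms = 1.16 s
HR = 60 / 1.16 = 51.72 bpm


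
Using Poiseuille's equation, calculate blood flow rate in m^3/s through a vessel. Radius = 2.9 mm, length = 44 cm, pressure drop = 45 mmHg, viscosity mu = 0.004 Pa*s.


Q = pi*r^4*dP / (8*mu*L)
r = 0.0029 m, L = 0.44 m
dP = 45 mmHg = 5999.49 Pa
Q = 9.4679e-05 m^3/s


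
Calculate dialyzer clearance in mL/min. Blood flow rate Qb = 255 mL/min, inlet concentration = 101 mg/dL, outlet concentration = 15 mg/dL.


K = Qb * (Cb_in - Cb_out) / Cb_in
K = 255 * (101 - 15) / 101
K = 217.1 mL/min


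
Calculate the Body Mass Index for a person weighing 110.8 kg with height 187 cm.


BMI = weight / height^2
height = 187 cm = 1.87 m
BMI = 110.8 / 1.87^2
BMI = 31.69 kg/m^2


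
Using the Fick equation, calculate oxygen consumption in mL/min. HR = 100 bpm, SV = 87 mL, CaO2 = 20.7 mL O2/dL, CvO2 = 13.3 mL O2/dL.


CO = HR*SV = 100*87/1000 = 8.7 L/min
a-v O2 diff = 20.7 - 13.3 = 7.4 mL/dL
VO2 = CO * (CaO2-CvO2) * 10 dL/L
VO2 = 8.7 * 7.4 * 10
VO2 = 643.8 mL/min


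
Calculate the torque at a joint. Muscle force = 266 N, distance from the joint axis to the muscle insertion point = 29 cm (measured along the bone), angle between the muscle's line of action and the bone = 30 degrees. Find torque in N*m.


Torque = F * d * sin(theta)   (moment arm = d*sin(theta))
d = 29 cm = 0.29 m
Torque = 266 * 0.29 * sin(30)
Torque = 38.57 N*m


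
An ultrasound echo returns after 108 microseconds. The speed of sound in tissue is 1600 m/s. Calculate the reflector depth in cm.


depth = c * t / 2
t = 108 us = 1.0800e-04 s
depth = 1600 * 1.0800e-04 / 2
depth = 0.0864 m = 8.64 cm


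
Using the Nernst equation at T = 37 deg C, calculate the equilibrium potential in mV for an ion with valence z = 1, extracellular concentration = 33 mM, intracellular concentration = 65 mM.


E = (RT/(zF)) * ln(C_out/C_in)
T = 37 + 273.15 = 310.15 K
E = (8.314 * 310.15 / (1 * 96485)) * ln(33/65)
E = -18.12 mV


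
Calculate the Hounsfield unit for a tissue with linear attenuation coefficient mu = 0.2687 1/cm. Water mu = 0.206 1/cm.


HU = ((mu_tissue - mu_water) / mu_water) * 1000
HU = ((0.2687 - 0.206) / 0.206) * 1000
HU = 304.4


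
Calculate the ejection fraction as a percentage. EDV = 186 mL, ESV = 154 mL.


SV = EDV - ESV = 186 - 154 = 32 mL
EF = SV/EDV * 100 = 32/186 * 100
EF = 17.2%


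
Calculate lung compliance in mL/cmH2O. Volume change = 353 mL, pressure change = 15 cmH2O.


C = dV / dP
C = 353 / 15
C = 23.53 mL/cmH2O


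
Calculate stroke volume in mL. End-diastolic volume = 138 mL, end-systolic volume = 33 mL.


SV = EDV - ESV
SV = 138 - 33
SV = 105 mL


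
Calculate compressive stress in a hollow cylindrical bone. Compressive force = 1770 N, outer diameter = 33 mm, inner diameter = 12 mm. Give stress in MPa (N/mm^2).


A = pi*(r_o^2 - r_i^2)
r_o = 16.5 mm, r_i = 6 mm
A = 742.201 mm^2
sigma = F/A = 1770 / 742.201
sigma = 2.385 MPa


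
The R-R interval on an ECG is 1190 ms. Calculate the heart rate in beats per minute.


HR = 60 / RR_interval(s)
RR = 1190 ms = 1.19 s
HR = 60 / 1.19 = 50.42 bpm


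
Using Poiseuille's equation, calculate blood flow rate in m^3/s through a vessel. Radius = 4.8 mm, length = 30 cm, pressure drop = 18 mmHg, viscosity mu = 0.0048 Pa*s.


Q = pi*r^4*dP / (8*mu*L)
r = 0.0048 m, L = 0.3 m
dP = 18 mmHg = 2399.796 Pa
Q = 3.4741e-04 m^3/s


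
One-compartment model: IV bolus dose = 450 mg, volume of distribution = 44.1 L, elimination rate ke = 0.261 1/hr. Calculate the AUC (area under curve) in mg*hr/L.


C0 = Dose/Vd = 450/44.1 = 10.2041 mg/L
AUC = C0/ke = 10.2041/0.261
AUC = 39.1 mg*hr/L


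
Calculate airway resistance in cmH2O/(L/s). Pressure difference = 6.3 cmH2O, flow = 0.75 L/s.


R = dP / flow
R = 6.3 / 0.75
R = 8.4 cmH2O/(L/s)


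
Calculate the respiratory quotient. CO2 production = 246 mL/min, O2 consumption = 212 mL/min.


RQ = VCO2 / VO2
RQ = 246 / 212
RQ = 1.16


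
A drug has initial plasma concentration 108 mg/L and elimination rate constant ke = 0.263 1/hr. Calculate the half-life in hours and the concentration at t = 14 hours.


t_half = ln(2) / ke = 0.693147 / 0.263 = 2.636 hr
C(t) = C0 * exp(-ke*t) = 108 * exp(-0.263*14)
C(14) = 2.719 mg/L


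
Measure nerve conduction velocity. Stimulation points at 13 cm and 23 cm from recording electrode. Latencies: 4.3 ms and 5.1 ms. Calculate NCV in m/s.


Distance = (23 - 13) / 100 = 0.1 m
dt = (5.1 - 4.3) / 1000 = 8.0000e-04 s
NCV = dist / dt = 125 m/s


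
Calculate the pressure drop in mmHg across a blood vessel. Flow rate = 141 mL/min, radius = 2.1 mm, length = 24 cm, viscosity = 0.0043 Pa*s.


dP = 8*mu*L*Q / (pi*r^4)
Q = 141 mL/min = 2.35e-06 m^3/s
dP = 317.549 Pa = 317.549 / 133.322 mmHg = 2.382 mmHg


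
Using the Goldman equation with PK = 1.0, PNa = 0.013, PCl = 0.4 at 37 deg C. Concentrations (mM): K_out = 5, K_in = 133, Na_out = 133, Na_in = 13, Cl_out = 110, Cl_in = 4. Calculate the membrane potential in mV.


Vm = (RT/F)*ln((PK*Ko + PNa*Nao + PCl*Cli)/(PK*Ki + PNa*Nai + PCl*Clo))
Numer = 8.329, Denom = 177.169
Vm = -81.71 mV


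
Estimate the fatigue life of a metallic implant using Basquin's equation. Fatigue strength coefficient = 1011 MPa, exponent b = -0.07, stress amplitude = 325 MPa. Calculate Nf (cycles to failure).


sigma_a = sigma_f' * (2Nf)^b
2Nf = (sigma_a/sigma_f')^(1/b)
2Nf = (325/1011)^(1/-0.07)
2Nf = 10989261
Nf = 5.4946e+06


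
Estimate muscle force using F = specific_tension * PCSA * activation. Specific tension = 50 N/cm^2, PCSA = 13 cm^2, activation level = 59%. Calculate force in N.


F = sigma * PCSA * activation
F = 50 * 13 * 0.59
F = 383.5 N


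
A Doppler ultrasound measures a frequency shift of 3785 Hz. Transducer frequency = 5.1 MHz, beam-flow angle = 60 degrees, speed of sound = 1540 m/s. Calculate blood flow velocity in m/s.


v = fd * c / (2 * f0 * cos(theta))
v = 3785 * 1540 / (2 * 5.1000e+06 * cos(60))
v = 1.143 m/s


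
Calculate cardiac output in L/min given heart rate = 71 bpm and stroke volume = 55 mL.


CO = HR * SV
CO = 71 * 55 / 1000
CO = 3.905 L/min


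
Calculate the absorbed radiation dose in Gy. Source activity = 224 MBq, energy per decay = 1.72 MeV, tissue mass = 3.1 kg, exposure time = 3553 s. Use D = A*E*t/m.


A = 224 MBq = 2.2400e+08 Bq
E = 1.72 MeV = 2.75544e-13 J
D = A*E*t/m = 2.2400e+08*2.75544e-13*3553/3.1
D = 0.07074 Gy


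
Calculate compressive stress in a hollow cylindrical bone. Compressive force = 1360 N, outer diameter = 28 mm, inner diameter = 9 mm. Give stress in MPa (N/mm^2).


A = pi*(r_o^2 - r_i^2)
r_o = 14 mm, r_i = 4.5 mm
A = 552.135 mm^2
sigma = F/A = 1360 / 552.135
sigma = 2.463 MPa


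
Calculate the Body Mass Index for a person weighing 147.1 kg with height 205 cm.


BMI = weight / height^2
height = 205 cm = 2.05 m
BMI = 147.1 / 2.05^2
BMI = 35 kg/m^2


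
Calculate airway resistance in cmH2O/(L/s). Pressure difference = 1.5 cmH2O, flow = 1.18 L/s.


R = dP / flow
R = 1.5 / 1.18
R = 1.271 cmH2O/(L/s)


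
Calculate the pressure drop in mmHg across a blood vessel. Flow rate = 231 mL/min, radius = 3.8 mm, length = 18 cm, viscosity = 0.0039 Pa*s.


dP = 8*mu*L*Q / (pi*r^4)
Q = 231 mL/min = 3.85e-06 m^3/s
dP = 33.0068 Pa = 33.0068 / 133.322 mmHg = 0.2476 mmHg


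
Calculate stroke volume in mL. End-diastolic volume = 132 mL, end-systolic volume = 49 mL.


SV = EDV - ESV
SV = 132 - 49
SV = 83 mL


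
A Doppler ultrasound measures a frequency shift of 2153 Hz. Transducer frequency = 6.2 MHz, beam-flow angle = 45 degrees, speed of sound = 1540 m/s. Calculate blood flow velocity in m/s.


v = fd * c / (2 * f0 * cos(theta))
v = 2153 * 1540 / (2 * 6.2000e+06 * cos(45))
v = 0.3781 m/s


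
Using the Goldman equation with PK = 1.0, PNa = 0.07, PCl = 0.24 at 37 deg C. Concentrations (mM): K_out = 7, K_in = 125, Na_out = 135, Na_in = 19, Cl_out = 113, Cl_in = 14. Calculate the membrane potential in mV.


Vm = (RT/F)*ln((PK*Ko + PNa*Nao + PCl*Cli)/(PK*Ki + PNa*Nai + PCl*Clo))
Numer = 19.81, Denom = 153.45
Vm = -54.71 mV


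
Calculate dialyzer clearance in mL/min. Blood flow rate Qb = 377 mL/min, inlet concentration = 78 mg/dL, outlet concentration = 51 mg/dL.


K = Qb * (Cb_in - Cb_out) / Cb_in
K = 377 * (78 - 51) / 78
K = 130.5 mL/min


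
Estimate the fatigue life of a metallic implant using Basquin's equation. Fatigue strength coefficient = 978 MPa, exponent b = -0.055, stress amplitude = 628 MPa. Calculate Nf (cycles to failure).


sigma_a = sigma_f' * (2Nf)^b
2Nf = (sigma_a/sigma_f')^(1/b)
2Nf = (628/978)^(1/-0.055)
2Nf = 3146.3269
Nf = 1573


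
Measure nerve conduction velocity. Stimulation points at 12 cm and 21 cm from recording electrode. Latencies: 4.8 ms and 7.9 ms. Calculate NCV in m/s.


Distance = (21 - 12) / 100 = 0.09 m
dt = (7.9 - 4.8) / 1000 = 0.0031 s
NCV = dist / dt = 29.03 m/s


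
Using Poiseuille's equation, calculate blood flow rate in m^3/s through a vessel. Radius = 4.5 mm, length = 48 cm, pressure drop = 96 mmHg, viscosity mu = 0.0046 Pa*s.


Q = pi*r^4*dP / (8*mu*L)
r = 0.0045 m, L = 0.48 m
dP = 96 mmHg = 12798.912 Pa
Q = 9.3343e-04 m^3/s


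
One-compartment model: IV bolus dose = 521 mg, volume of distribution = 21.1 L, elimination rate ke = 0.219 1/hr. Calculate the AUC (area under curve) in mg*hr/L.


C0 = Dose/Vd = 521/21.1 = 24.6919 mg/L
AUC = C0/ke = 24.6919/0.219
AUC = 112.7 mg*hr/L


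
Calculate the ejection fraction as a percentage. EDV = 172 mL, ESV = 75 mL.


SV = EDV - ESV = 172 - 75 = 97 mL
EF = SV/EDV * 100 = 97/172 * 100
EF = 56.4%


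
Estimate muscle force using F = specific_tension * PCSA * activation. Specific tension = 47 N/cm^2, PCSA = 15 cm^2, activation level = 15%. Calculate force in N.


F = sigma * PCSA * activation
F = 47 * 15 * 0.15
F = 105.8 N


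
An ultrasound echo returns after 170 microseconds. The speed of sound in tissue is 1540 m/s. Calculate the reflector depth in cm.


depth = c * t / 2
t = 170 us = 1.7000e-04 s
depth = 1540 * 1.7000e-04 / 2
depth = 0.1309 m = 13.09 cm


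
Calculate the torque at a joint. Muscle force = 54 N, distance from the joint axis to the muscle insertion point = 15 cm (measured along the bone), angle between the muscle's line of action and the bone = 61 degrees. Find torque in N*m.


Torque = F * d * sin(theta)   (moment arm = d*sin(theta))
d = 15 cm = 0.15 m
Torque = 54 * 0.15 * sin(61)
Torque = 7.084 N*m


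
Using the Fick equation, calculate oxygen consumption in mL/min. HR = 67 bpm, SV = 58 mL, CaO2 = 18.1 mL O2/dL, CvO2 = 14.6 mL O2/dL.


CO = HR*SV = 67*58/1000 = 3.886 L/min
a-v O2 diff = 18.1 - 14.6 = 3.5 mL/dL
VO2 = CO * (CaO2-CvO2) * 10 dL/L
VO2 = 3.886 * 3.5 * 10
VO2 = 136 mL/min


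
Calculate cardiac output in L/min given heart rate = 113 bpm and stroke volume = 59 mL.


CO = HR * SV
CO = 113 * 59 / 1000
CO = 6.667 L/min


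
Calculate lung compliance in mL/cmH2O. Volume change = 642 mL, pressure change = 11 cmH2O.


C = dV / dP
C = 642 / 11
C = 58.36 mL/cmH2O


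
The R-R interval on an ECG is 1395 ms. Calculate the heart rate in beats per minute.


HR = 60 / RR_interval(s)
RR = 1395 ms = 1.395 s
HR = 60 / 1.395 = 43.01 bpm


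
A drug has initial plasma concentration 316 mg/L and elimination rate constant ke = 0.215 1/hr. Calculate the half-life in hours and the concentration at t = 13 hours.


t_half = ln(2) / ke = 0.693147 / 0.215 = 3.224 hr
C(t) = C0 * exp(-ke*t) = 316 * exp(-0.215*13)
C(13) = 19.31 mg/L


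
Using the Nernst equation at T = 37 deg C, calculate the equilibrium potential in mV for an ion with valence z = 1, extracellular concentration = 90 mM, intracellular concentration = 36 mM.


E = (RT/(zF)) * ln(C_out/C_in)
T = 37 + 273.15 = 310.15 K
E = (8.314 * 310.15 / (1 * 96485)) * ln(90/36)
E = 24.49 mV


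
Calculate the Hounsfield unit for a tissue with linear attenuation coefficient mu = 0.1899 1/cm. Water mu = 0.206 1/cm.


HU = ((mu_tissue - mu_water) / mu_water) * 1000
HU = ((0.1899 - 0.206) / 0.206) * 1000
HU = -78.16


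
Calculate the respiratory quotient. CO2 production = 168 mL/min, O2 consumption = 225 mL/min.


RQ = VCO2 / VO2
RQ = 168 / 225
RQ = 0.7467


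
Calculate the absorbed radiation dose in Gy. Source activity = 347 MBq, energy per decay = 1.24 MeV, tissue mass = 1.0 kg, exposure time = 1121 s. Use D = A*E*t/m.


A = 347 MBq = 3.4700e+08 Bq
E = 1.24 MeV = 1.98648e-13 J
D = A*E*t/m = 3.4700e+08*1.98648e-13*1121/1.0
D = 0.07727 Gy


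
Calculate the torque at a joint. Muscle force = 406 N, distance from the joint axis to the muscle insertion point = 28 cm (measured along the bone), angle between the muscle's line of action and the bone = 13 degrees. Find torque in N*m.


Torque = F * d * sin(theta)   (moment arm = d*sin(theta))
d = 28 cm = 0.28 m
Torque = 406 * 0.28 * sin(13)
Torque = 25.57 N*m


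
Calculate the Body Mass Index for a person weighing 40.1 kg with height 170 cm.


BMI = weight / height^2
height = 170 cm = 1.7 m
BMI = 40.1 / 1.7^2
BMI = 13.88 kg/m^2


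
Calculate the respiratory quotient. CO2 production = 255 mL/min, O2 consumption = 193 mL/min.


RQ = VCO2 / VO2
RQ = 255 / 193
RQ = 1.321


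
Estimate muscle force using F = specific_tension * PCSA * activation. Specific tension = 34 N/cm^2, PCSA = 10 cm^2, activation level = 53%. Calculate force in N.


F = sigma * PCSA * activation
F = 34 * 10 * 0.53
F = 180.2 N


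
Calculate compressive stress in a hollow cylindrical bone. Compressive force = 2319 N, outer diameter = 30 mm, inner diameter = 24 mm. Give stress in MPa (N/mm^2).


A = pi*(r_o^2 - r_i^2)
r_o = 15 mm, r_i = 12 mm
A = 254.469 mm^2
sigma = F/A = 2319 / 254.469
sigma = 9.113 MPa


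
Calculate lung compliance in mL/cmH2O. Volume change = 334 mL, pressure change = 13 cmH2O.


C = dV / dP
C = 334 / 13
C = 25.69 mL/cmH2O


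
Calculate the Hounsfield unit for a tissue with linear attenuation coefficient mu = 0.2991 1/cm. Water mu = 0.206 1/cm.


HU = ((mu_tissue - mu_water) / mu_water) * 1000
HU = ((0.2991 - 0.206) / 0.206) * 1000
HU = 451.9


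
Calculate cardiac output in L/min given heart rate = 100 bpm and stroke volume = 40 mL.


CO = HR * SV
CO = 100 * 40 / 1000
CO = 4 L/min


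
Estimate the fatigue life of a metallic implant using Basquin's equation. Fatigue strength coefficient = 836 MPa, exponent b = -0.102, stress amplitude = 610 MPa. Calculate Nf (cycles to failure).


sigma_a = sigma_f' * (2Nf)^b
2Nf = (sigma_a/sigma_f')^(1/b)
2Nf = (610/836)^(1/-0.102)
2Nf = 21.974849
Nf = 10.99


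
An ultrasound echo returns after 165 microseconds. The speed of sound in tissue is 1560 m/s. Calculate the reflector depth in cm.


depth = c * t / 2
t = 165 us = 1.6500e-04 s
depth = 1560 * 1.6500e-04 / 2
depth = 0.1287 m = 12.87 cm


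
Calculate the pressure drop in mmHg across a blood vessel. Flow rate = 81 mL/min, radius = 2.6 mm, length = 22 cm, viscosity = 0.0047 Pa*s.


dP = 8*mu*L*Q / (pi*r^4)
Q = 81 mL/min = 1.35e-06 m^3/s
dP = 77.7859 Pa = 77.7859 / 133.322 mmHg = 0.5834 mmHg


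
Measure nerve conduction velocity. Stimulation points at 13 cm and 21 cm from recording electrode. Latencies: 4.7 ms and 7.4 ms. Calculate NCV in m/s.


Distance = (21 - 13) / 100 = 0.08 m
dt = (7.4 - 4.7) / 1000 = 0.0027 s
NCV = dist / dt = 29.63 m/s


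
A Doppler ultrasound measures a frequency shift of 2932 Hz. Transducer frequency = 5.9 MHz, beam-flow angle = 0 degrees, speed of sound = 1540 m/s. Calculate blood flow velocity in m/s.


v = fd * c / (2 * f0 * cos(theta))
v = 2932 * 1540 / (2 * 5.9000e+06 * cos(0))
v = 0.3827 m/s


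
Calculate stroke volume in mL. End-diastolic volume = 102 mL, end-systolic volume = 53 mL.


SV = EDV - ESV
SV = 102 - 53
SV = 49 mL


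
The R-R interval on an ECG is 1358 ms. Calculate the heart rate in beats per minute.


HR = 60 / RR_interval(s)
RR = 1358 ms = 1.358 s
HR = 60 / 1.358 = 44.18 bpm


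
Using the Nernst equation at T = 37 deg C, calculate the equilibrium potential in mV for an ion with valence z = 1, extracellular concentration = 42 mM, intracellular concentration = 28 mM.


E = (RT/(zF)) * ln(C_out/C_in)
T = 37 + 273.15 = 310.15 K
E = (8.314 * 310.15 / (1 * 96485)) * ln(42/28)
E = 10.84 mV


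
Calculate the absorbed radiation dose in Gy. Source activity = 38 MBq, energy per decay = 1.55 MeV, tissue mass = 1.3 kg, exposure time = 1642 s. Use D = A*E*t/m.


A = 38 MBq = 3.8000e+07 Bq
E = 1.55 MeV = 2.4831e-13 J
D = A*E*t/m = 3.8000e+07*2.4831e-13*1642/1.3
D = 0.01192 Gy


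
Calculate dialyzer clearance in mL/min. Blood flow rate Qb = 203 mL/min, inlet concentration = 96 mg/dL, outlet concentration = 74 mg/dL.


K = Qb * (Cb_in - Cb_out) / Cb_in
K = 203 * (96 - 74) / 96
K = 46.52 mL/min
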